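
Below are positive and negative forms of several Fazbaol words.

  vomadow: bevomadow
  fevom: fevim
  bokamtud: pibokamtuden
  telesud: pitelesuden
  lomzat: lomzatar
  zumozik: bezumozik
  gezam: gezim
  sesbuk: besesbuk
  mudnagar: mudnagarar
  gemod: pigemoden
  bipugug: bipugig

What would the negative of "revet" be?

revetar

gemod and fevom both have last vowel 'o' yet inflect differently (pigemoden, fevim), so the last vowel is not what conditions the rule; the final letter is.
"revet" ends in -t. The one such stem in the data (lomzat → lomzatar) adds -ar, so the same rule applies.
The other patterns: stems ending in -d add pi- … -en around the stem; stems ending in -g or -m change the last vowel to 'i'; stems ending in -k or -w add the prefix be-.
So revet → revetar.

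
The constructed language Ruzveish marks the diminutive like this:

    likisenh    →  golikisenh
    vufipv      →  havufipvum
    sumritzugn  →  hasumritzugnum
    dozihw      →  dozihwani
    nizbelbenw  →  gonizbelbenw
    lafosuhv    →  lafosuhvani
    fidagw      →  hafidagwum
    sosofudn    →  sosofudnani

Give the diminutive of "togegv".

hatogegvum

"togegv" has second-to-last letter 'g'. The stems whose second-to-last letter is 'g' (fidagw → hafidagwum, sumritzugn → hasumritzugnum) add ha- … -um around the stem.
The other patterns: stems whose second-to-last letter is 'n' add the prefix go-; stems whose second-to-last letter is 'd' or 'h' add -ani.
So togegv → hatogegvum.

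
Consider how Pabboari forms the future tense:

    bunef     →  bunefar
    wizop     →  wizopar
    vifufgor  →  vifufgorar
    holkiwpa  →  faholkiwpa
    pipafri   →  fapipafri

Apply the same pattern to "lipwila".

"lipwila" ends in a vowel. The stems ending in a vowel (holkiwpa → faholkiwpa, pipafri → fapipafri) add the prefix fa-.
The other pattern: stems ending in a consonant add -ar.
So lipwila → falipwila.

falipwila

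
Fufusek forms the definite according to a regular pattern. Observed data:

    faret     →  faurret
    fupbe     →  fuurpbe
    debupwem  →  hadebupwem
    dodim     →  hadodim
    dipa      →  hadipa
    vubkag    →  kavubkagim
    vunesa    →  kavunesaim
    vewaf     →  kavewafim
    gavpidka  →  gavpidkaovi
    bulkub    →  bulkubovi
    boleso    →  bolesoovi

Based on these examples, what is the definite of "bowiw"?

"bowiw" begins with b-. The stems beginning with b- (bulkub → bulkubovi, boleso → bolesoovi) add -ovi.
The other patterns: stems beginning with f- insert -ur- after the first vowel; stems beginning with d- add the prefix ha-; stems beginning with v- add ka- … -im around the stem.
So bowiw → bowiwovi.

bowiwovi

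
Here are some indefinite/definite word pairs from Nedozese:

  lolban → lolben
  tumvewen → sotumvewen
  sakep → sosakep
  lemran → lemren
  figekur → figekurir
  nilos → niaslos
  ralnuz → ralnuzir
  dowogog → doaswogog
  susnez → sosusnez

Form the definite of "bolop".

boaslop

ralnuz and susnez both end in -z yet inflect differently (ralnuzir, sosusnez), so the final letter is not what conditions the rule; the last vowel is.
"bolop" has last vowel 'o'. The stems whose last vowel is 'o' (dowogog → doaswogog, nilos → niaslos) insert -as- after the first vowel.
The other patterns: stems whose last vowel is 'a' change the last vowel to 'e'; stems whose last vowel is 'u' add -ir; stems whose last vowel is 'e' add the prefix so-.
So bolop → boaslop.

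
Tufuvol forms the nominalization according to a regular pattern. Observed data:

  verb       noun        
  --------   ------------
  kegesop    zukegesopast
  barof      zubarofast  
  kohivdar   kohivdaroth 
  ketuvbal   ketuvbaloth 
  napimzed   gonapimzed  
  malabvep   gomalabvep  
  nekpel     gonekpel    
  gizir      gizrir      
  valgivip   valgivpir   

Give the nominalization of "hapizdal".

hapizdaloth

"hapizdal" has last vowel 'a'. The stems whose last vowel is 'a' (kohivdar → kohivdaroth, ketuvbal → ketuvbaloth) add -oth.
So hapizdal → hapizdaloth.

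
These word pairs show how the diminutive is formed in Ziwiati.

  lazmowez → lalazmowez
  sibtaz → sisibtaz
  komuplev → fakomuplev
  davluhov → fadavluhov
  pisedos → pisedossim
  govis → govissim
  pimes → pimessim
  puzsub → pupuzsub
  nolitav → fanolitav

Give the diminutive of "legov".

pimes and komuplev both have last vowel 'e' yet inflect differently (pimessim, fakomuplev), so the last vowel is not what conditions the rule; the final letter is.
"legov" ends in -v. The stems ending in -v (nolitav → fanolitav, komuplev → fakomuplev, davluhov → fadavluhov) add the prefix fa-.
So legov → falegov.

falegov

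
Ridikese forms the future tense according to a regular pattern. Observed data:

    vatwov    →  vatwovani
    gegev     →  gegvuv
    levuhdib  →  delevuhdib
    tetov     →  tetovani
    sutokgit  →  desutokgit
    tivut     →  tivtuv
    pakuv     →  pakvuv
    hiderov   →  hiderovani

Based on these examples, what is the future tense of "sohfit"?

"sohfit" has last vowel 'i'. The stems whose last vowel is 'i' (levuhdib → delevuhdib, sutokgit → desutokgit) add the prefix de-.
The other patterns: stems whose last vowel is 'e' or 'u' delete the last vowel and add -uv; stems whose last vowel is 'o' add -ani.
So sohfit → desohfit.

desohfit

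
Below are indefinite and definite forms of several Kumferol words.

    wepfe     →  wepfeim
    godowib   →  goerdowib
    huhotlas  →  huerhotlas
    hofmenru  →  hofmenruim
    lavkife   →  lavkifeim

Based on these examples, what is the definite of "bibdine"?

bibdineim

hofmenru and huhotlas both begin with h- yet inflect differently (hofmenruim, huerhotlas), so the first letter is not what conditions the rule; whether the stem ends in a vowel or a consonant is.
"bibdine" ends in a vowel. The stems ending in a vowel (lavkife → lavkifeim, wepfe → wepfeim, hofmenru → hofmenruim) add -im.
The other pattern: stems ending in a consonant insert -er- after the first vowel.
So bibdine → bibdineim.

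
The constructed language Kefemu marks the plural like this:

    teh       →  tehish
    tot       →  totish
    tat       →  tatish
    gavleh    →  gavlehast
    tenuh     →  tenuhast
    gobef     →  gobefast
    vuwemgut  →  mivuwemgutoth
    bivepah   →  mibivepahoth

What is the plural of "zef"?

"zef" has 1 vowel. The stems with 1 vowel (teh → tehish, tot → totish, tat → tatish) add -ish.
The other patterns: stems with 2 vowels add -ast; stems with 3 vowels add mi- … -oth around the stem.
So zef → zefish.

zefish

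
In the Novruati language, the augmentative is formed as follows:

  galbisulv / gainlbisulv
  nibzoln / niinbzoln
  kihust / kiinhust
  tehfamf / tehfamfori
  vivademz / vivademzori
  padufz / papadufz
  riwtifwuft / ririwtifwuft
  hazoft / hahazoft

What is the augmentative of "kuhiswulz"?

"kuhiswulz" has second-to-last letter 'l'. The stems whose second-to-last letter is 'l' (galbisulv → gainlbisulv, nibzoln → niinbzoln) insert -in- after the first vowel.
So kuhiswulz → kuinhiswulz.

kuinhiswulz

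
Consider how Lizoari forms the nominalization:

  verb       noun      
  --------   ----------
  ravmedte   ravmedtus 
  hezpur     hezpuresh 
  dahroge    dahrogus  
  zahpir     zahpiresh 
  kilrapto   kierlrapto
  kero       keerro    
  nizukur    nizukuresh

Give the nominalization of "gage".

dahroge and kilrapto both have 3 vowels yet inflect differently (dahrogus, kierlrapto), so the number of vowels is not what conditions the rule; the final letter is.
"gage" ends in -e. The stems ending in -e (dahroge → dahrogus, ravmedte → ravmedtus) drop the final letter and add -us.
So gage → gagus.

gagus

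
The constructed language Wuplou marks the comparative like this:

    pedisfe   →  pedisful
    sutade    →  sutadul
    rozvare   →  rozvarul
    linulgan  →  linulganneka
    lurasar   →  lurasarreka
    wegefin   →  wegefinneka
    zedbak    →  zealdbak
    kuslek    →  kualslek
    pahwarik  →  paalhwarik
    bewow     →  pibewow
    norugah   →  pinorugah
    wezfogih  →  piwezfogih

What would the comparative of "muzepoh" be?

pimuzepoh

linulgan and zedbak both have last vowel 'a' yet inflect differently (linulganneka, zealdbak), so the last vowel is not what conditions the rule; the final letter is.
"muzepoh" ends in -h. The stems ending in -h (norugah → pinorugah, wezfogih → piwezfogih) add the prefix pi-.
The other patterns: stems ending in -e drop the final letter and add -ul; stems ending in -n or -r double the final consonant and add -eka; stems ending in -k insert -al- after the first vowel.
So muzepoh → pimuzepoh.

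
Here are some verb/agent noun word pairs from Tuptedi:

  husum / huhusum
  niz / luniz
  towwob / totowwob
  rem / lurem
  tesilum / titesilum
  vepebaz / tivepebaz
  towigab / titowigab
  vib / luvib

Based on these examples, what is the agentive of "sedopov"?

vib and towwob both end in -b yet inflect differently (luvib, totowwob), so the final letter is not what conditions the rule; the number of vowels is.
"sedopov" has 3 vowels. The stems with 3 vowels (vepebaz → tivepebaz, towigab → titowigab, tesilum → titesilum) add the prefix ti-.
So sedopov → tisedopov.

tisedopov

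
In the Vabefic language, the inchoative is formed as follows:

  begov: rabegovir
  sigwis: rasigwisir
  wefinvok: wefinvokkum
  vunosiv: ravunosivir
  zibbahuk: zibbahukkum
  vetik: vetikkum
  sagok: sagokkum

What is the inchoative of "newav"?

ranewavir

vetik and vunosiv both have last vowel 'i' yet inflect differently (vetikkum, ravunosivir), so the last vowel is not what conditions the rule; the final letter is.
"newav" ends in -v. The stems ending in -v (vunosiv → ravunosivir, begov → rabegovir) add ra- … -ir around the stem.
The other pattern: stems ending in -k double the final consonant and add -um.
So newav → ranewavir.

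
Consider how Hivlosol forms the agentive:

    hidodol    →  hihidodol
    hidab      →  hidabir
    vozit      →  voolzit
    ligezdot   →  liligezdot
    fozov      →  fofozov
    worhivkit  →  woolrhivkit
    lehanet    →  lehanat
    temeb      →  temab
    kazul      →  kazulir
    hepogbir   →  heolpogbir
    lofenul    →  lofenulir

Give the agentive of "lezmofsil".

lofenul and hidodol both end in -l yet inflect differently (lofenulir, hihidodol), so the final letter is not what conditions the rule; the last vowel is.
"lezmofsil" has last vowel 'i'. The stems whose last vowel is 'i' (vozit → voolzit, hepogbir → heolpogbir, worhivkit → woolrhivkit) insert -ol- after the first vowel.
So lezmofsil → leolzmofsil.

leolzmofsil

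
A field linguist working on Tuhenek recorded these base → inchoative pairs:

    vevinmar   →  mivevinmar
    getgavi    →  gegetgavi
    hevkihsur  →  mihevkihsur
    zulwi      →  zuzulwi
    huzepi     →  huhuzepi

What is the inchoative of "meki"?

memeki

huzepi and hevkihsur both begin with h- yet inflect differently (huhuzepi, mihevkihsur), so the first letter is not what conditions the rule; the final letter is.
"meki" ends in -i. The stems ending in -i (huzepi → huhuzepi, zulwi → zuzulwi, getgavi → gegetgavi) repeat the first consonant+vowel as a prefix.
So meki → memeki.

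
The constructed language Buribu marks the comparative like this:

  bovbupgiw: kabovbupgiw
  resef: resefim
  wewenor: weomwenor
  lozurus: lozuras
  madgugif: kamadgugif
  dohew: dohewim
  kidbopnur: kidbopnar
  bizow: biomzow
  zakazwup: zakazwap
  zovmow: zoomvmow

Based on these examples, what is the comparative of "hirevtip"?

dohew and bizow both end in -w yet inflect differently (dohewim, biomzow), so the final letter is not what conditions the rule; the last vowel is.
"hirevtip" has last vowel 'i'. The stems whose last vowel is 'i' (madgugif → kamadgugif, bovbupgiw → kabovbupgiw) add the prefix ka-.
So hirevtip → kahirevtip.

kahirevtip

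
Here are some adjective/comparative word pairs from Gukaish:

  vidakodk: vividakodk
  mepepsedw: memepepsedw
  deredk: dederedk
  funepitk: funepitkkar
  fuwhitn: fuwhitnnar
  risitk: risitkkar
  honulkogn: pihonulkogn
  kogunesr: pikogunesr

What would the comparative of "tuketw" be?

"tuketw" has second-to-last letter 't'. The stems whose second-to-last letter is 't' (funepitk → funepitkkar, fuwhitn → fuwhitnnar, risitk → risitkkar) double the final consonant and add -ar.
The other patterns: stems whose second-to-last letter is 'd' repeat the first consonant+vowel as a prefix; stems whose second-to-last letter is 'g' or 's' add the prefix pi-.
So tuketw → tuketwwar.

tuketwwar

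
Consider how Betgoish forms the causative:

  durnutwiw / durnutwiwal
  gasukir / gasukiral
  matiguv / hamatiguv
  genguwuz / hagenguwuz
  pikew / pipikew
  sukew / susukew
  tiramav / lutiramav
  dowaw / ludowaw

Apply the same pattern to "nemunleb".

durnutwiw and pikew both end in -w yet inflect differently (durnutwiwal, pipikew), so the final letter is not what conditions the rule; the last vowel is.
"nemunleb" has last vowel 'e'. The stems whose last vowel is 'e' (pikew → pipikew, sukew → susukew) repeat the first consonant+vowel as a prefix.
So nemunleb → nenemunleb.

nenemunleb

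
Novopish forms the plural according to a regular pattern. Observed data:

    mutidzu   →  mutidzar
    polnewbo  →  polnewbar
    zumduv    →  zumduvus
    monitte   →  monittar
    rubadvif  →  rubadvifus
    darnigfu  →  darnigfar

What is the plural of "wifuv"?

wifuvus

zumduv and mutidzu both have last vowel 'u' yet inflect differently (zumduvus, mutidzar), so the last vowel is not what conditions the rule; whether the stem ends in a vowel or a consonant is.
"wifuv" ends in a consonant. The stems ending in a consonant (rubadvif → rubadvifus, zumduv → zumduvus) add -us.
So wifuv → wifuvus.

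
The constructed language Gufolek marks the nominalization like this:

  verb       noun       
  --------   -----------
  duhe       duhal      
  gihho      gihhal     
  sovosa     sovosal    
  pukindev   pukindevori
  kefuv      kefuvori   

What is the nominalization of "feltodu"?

feltodal

duhe and pukindev both have last vowel 'e' yet inflect differently (duhal, pukindevori), so the last vowel is not what conditions the rule; whether the stem ends in a vowel or a consonant is.
"feltodu" ends in a vowel. The stems ending in a vowel (duhe → duhal, gihho → gihhal, sovosa → sovosal) drop the final letter and add -al.
The other pattern: stems ending in a consonant add -ori.
So feltodu → feltodal.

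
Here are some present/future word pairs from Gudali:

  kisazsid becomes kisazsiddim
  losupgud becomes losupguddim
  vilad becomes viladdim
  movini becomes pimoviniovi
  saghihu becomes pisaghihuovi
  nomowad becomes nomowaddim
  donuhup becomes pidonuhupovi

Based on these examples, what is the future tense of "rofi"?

pirofiovi

"rofi" ends in -i. The one such stem in the data (movini → pimoviniovi) adds pi- … -ovi around the stem, so the same rule applies.
So rofi → pirofiovi.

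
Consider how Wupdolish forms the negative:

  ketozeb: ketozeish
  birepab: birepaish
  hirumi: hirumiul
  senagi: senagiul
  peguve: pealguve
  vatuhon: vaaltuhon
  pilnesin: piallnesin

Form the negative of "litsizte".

lialtsizte

ketozeb and peguve both have last vowel 'e' yet inflect differently (ketozeish, pealguve), so the last vowel is not what conditions the rule; the final letter is.
"litsizte" ends in -e. The one such stem in the data (peguve → pealguve) inserts -al- after the first vowel (as do vatuhon, pilnesin), so the same rule applies.
The other patterns: stems ending in -b drop the final letter and add -ish; stems ending in -i add -ul.
So litsizte → lialtsizte.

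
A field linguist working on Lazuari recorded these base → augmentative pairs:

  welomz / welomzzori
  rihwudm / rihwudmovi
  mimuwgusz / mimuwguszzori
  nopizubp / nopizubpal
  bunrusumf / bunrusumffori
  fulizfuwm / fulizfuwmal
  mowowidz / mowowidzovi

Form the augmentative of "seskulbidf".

seskulbidfovi

mowowidz and welomz both end in -z yet inflect differently (mowowidzovi, welomzzori), so the final letter is not what conditions the rule; the second-to-last letter is.
"seskulbidf" has second-to-last letter 'd'. The stems whose second-to-last letter is 'd' (mowowidz → mowowidzovi, rihwudm → rihwudmovi) add -ovi.
The other patterns: stems whose second-to-last letter is 'm' or 's' double the final consonant and add -ori; stems whose second-to-last letter is 'b' or 'w' add -al.
So seskulbidf → seskulbidfovi.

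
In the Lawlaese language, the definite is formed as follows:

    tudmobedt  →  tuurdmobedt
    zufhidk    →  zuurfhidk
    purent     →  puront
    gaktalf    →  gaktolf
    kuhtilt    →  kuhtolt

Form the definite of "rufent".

tudmobedt and purent both end in -t yet inflect differently (tuurdmobedt, puront), so the final letter is not what conditions the rule; the second-to-last letter is.
"rufent" has second-to-last letter 'n'. The one such stem in the data (purent → puront) changes the last vowel to 'o' (as do gaktalf, kuhtilt), so the same rule applies.
So rufent → rufont.

rufont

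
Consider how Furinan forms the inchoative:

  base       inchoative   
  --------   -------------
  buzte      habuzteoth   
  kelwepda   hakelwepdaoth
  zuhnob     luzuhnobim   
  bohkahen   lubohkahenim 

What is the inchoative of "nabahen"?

lunabahenim

buzte and bohkahen both have last vowel 'e' yet inflect differently (habuzteoth, lubohkahenim), so the last vowel is not what conditions the rule; whether the stem ends in a vowel or a consonant is.
"nabahen" ends in a consonant. The stems ending in a consonant (zuhnob → luzuhnobim, bohkahen → lubohkahenim) add lu- … -im around the stem.
The other pattern: stems ending in a vowel add ha- … -oth around the stem.
So nabahen → lunabahenim.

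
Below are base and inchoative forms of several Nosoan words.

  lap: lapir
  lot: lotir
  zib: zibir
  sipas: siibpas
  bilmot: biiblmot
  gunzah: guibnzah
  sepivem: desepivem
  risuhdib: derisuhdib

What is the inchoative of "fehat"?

feibhat

"fehat" has 2 vowels. The stems with 2 vowels (sipas → siibpas, bilmot → biiblmot, gunzah → guibnzah) insert -ib- after the first vowel.
So fehat → feibhat.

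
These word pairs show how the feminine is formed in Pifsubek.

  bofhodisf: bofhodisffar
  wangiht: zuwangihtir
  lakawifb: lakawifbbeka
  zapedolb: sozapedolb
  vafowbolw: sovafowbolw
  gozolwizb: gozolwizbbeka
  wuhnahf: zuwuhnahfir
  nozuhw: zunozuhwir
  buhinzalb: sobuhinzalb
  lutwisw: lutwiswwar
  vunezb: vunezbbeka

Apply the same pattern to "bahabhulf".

lutwisw and nozuhw both end in -w yet inflect differently (lutwiswwar, zunozuhwir), so the final letter is not what conditions the rule; the second-to-last letter is.
"bahabhulf" has second-to-last letter 'l'. The stems whose second-to-last letter is 'l' (zapedolb → sozapedolb, vafowbolw → sovafowbolw, buhinzalb → sobuhinzalb) add the prefix so-.
So bahabhulf → sobahabhulf.

sobahabhulf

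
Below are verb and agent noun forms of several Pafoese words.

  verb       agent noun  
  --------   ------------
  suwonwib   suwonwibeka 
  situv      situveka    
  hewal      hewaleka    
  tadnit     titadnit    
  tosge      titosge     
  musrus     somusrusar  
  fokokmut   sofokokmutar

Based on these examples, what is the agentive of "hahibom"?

tadnit and fokokmut both end in -t yet inflect differently (titadnit, sofokokmutar), so the final letter is not what conditions the rule; the first letter is.
"hahibom" begins with h-. The one such stem in the data (hewal → hewaleka) adds -eka, so the same rule applies.
The other patterns: stems beginning with t- add the prefix ti-; stems beginning with f- or m- add so- … -ar around the stem.
So hahibom → hahibomeka.

hahibomeka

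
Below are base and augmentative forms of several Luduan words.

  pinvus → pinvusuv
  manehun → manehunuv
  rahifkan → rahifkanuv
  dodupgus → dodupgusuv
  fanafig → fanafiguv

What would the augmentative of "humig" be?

humiguv

Every pair shown (pinvus → pinvusuv, manehun → manehunuv, rahifkan → rahifkanuv, …) follows the same rule: add -uv.
So humig → humiguv.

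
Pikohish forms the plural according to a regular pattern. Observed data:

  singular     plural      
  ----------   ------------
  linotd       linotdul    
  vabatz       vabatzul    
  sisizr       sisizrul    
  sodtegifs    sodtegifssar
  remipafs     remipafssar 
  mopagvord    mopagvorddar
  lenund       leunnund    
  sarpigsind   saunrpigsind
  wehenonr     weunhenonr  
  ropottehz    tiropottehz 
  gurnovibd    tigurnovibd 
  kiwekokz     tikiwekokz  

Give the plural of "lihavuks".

tilihavuks

linotd and mopagvord both end in -d yet inflect differently (linotdul, mopagvorddar), so the final letter is not what conditions the rule; the second-to-last letter is.
"lihavuks" has second-to-last letter 'k'. The one such stem in the data (kiwekokz → tikiwekokz) adds the prefix ti-, so the same rule applies.
The other patterns: stems whose second-to-last letter is 't' or 'z' add -ul; stems whose second-to-last letter is 'f' or 'r' double the final consonant and add -ar; stems whose second-to-last letter is 'n' insert -un- after the first vowel.
So lihavuks → tilihavuks.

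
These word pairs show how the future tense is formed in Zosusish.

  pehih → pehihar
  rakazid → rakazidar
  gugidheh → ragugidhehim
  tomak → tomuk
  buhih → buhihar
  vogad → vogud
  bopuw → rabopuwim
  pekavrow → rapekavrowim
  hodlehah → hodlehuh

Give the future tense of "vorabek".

rakazid and vogad both end in -d yet inflect differently (rakazidar, vogud), so the final letter is not what conditions the rule; the last vowel is.
"vorabek" has last vowel 'e'. The one such stem in the data (gugidheh → ragugidhehim) adds ra- … -im around the stem, so the same rule applies.
The other patterns: stems whose last vowel is 'i' add -ar; stems whose last vowel is 'a' change the last vowel to 'u'.
So vorabek → ravorabekim.

ravorabekim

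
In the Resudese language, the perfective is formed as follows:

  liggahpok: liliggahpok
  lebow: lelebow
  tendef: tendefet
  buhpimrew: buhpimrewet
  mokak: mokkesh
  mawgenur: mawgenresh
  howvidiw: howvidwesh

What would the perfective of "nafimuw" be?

lebow and buhpimrew both end in -w yet inflect differently (lelebow, buhpimrewet), so the final letter is not what conditions the rule; the last vowel is.
"nafimuw" has last vowel 'u'. The one such stem in the data (mawgenur → mawgenresh) deletes the last vowel and adds -esh (as do mokak, howvidiw), so the same rule applies.
The other patterns: stems whose last vowel is 'o' repeat the first consonant+vowel as a prefix; stems whose last vowel is 'e' add -et.
So nafimuw → nafimwesh.

nafimwesh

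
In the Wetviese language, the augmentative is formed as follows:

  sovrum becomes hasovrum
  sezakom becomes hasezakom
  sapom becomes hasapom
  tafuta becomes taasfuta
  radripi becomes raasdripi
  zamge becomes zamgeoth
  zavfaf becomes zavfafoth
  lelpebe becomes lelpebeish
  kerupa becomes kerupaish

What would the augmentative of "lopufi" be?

lopufiish

zamge and lelpebe both end in -e yet inflect differently (zamgeoth, lelpebeish), so the final letter is not what conditions the rule; the first letter is.
"lopufi" begins with l-. The one such stem in the data (lelpebe → lelpebeish) adds -ish, so the same rule applies.
So lopufi → lopufiish.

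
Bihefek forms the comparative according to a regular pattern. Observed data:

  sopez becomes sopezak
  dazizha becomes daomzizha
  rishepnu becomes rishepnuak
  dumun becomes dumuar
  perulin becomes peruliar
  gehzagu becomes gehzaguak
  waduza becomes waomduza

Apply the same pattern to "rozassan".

dumun and rishepnu both have last vowel 'u' yet inflect differently (dumuar, rishepnuak), so the last vowel is not what conditions the rule; the final letter is.
"rozassan" ends in -n. The stems ending in -n (perulin → peruliar, dumun → dumuar) drop the final letter and add -ar.
The other patterns: stems ending in -a insert -om- after the first vowel; stems ending in -u or -z add -ak.
So rozassan → rozassaar.

rozassaar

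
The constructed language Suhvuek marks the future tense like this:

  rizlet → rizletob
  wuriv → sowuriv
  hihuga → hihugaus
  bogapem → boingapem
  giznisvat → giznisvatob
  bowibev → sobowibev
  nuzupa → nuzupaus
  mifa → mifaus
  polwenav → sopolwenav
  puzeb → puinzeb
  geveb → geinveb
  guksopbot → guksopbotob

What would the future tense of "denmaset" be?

polwenav and giznisvat both have last vowel 'a' yet inflect differently (sopolwenav, giznisvatob), so the last vowel is not what conditions the rule; the final letter is.
"denmaset" ends in -t. The stems ending in -t (giznisvat → giznisvatob, rizlet → rizletob, guksopbot → guksopbotob) add -ob.
So denmaset → denmasetob.

denmasetob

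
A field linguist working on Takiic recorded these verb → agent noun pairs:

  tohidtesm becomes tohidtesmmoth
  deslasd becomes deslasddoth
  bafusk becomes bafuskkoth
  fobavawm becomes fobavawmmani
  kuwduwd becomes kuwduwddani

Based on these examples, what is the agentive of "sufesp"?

sufesppoth

tohidtesm and fobavawm both end in -m yet inflect differently (tohidtesmmoth, fobavawmmani), so the final letter is not what conditions the rule; the second-to-last letter is.
"sufesp" has second-to-last letter 's'. The stems whose second-to-last letter is 's' (tohidtesm → tohidtesmmoth, deslasd → deslasddoth, bafusk → bafuskkoth) double the final consonant and add -oth.
So sufesp → sufesppoth.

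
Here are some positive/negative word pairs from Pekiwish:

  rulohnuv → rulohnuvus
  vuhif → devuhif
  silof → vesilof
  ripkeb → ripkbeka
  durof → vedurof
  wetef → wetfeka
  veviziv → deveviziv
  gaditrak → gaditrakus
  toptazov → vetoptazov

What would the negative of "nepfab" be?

rulohnuv and veviziv both end in -v yet inflect differently (rulohnuvus, deveviziv), so the final letter is not what conditions the rule; the last vowel is.
"nepfab" has last vowel 'a'. The one such stem in the data (gaditrak → gaditrakus) adds -us, so the same rule applies.
So nepfab → nepfabus.

nepfabus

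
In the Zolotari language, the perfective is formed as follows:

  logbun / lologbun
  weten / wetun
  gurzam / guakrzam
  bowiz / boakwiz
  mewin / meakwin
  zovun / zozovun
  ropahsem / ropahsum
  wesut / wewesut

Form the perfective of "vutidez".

weten and zovun both end in -n yet inflect differently (wetun, zozovun), so the final letter is not what conditions the rule; the last vowel is.
"vutidez" has last vowel 'e'. The stems whose last vowel is 'e' (weten → wetun, ropahsem → ropahsum) change the last vowel to 'u'.
So vutidez → vutiduz.

vutiduz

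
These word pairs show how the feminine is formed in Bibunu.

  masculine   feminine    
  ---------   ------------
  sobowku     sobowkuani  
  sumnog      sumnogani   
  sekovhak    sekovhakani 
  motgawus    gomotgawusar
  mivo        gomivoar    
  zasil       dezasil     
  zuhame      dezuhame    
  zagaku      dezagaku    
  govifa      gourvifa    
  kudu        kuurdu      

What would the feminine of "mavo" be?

gomavoar

sobowku and zagaku both end in -u yet inflect differently (sobowkuani, dezagaku), so the final letter is not what conditions the rule; the first letter is.
"mavo" begins with m-. The stems beginning with m- (motgawus → gomotgawusar, mivo → gomivoar) add go- … -ar around the stem.
The other patterns: stems beginning with s- add -ani; stems beginning with z- add the prefix de-; stems beginning with g- or k- insert -ur- after the first vowel.
So mavo → gomavoar.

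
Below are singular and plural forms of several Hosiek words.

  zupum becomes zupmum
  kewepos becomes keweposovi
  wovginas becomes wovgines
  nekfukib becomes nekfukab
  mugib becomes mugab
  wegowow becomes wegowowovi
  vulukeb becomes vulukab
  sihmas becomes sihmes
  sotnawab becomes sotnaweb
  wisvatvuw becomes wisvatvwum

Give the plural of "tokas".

wisvatvuw and wegowow both end in -w yet inflect differently (wisvatvwum, wegowowovi), so the final letter is not what conditions the rule; the last vowel is.
"tokas" has last vowel 'a'. The stems whose last vowel is 'a' (sotnawab → sotnaweb, wovginas → wovgines, sihmas → sihmes) change the last vowel to 'e'.
So tokas → tokes.

tokes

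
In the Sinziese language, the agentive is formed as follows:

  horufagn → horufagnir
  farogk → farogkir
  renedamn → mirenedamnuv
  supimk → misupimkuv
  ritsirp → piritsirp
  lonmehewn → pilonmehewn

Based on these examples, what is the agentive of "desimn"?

midesimnuv

horufagn and renedamn both end in -n yet inflect differently (horufagnir, mirenedamnuv), so the final letter is not what conditions the rule; the second-to-last letter is.
"desimn" has second-to-last letter 'm'. The stems whose second-to-last letter is 'm' (renedamn → mirenedamnuv, supimk → misupimkuv) add mi- … -uv around the stem.
So desimn → midesimnuv.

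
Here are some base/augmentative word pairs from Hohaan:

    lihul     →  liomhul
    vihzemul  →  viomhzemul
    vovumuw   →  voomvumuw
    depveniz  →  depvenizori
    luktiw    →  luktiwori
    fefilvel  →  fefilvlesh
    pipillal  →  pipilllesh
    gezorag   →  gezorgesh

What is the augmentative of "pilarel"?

vovumuw and luktiw both end in -w yet inflect differently (voomvumuw, luktiwori), so the final letter is not what conditions the rule; the last vowel is.
"pilarel" has last vowel 'e'. The one such stem in the data (fefilvel → fefilvlesh) deletes the last vowel and adds -esh (as do pipillal, gezorag), so the same rule applies.
So pilarel → pilarlesh.

pilarlesh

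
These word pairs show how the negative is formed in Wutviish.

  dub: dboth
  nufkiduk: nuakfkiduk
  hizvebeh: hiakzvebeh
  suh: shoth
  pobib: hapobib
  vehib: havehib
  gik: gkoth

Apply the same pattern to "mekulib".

meakkulib

dub and pobib both end in -b yet inflect differently (dboth, hapobib), so the final letter is not what conditions the rule; the number of vowels is.
"mekulib" has 3 vowels. The stems with 3 vowels (nufkiduk → nuakfkiduk, hizvebeh → hiakzvebeh) insert -ak- after the first vowel.
The other patterns: stems with 1 vowel delete the last vowel and add -oth; stems with 2 vowels add the prefix ha-.
So mekulib → meakkulib.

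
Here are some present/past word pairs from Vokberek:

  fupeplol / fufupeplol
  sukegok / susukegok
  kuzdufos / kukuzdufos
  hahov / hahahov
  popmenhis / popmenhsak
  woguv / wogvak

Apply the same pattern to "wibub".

kuzdufos and popmenhis both end in -s yet inflect differently (kukuzdufos, popmenhsak), so the final letter is not what conditions the rule; the last vowel is.
"wibub" has last vowel 'u'. The one such stem in the data (woguv → wogvak) deletes the last vowel and adds -ak (as does popmenhis), so the same rule applies.
The other pattern: stems whose last vowel is 'o' repeat the first consonant+vowel as a prefix.
So wibub → wibbak.

wibbak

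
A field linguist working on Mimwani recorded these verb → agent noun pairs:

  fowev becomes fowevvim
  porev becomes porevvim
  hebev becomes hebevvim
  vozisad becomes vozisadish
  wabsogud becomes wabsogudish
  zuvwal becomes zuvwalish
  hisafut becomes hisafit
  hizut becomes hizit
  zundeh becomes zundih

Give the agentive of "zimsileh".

"zimsileh" ends in -h. The one such stem in the data (zundeh → zundih) changes the last vowel to 'i' (as do hisafut, hizut), so the same rule applies.
The other patterns: stems ending in -v double the final consonant and add -im; stems ending in -d or -l add -ish.
So zimsileh → zimsilih.

zimsilih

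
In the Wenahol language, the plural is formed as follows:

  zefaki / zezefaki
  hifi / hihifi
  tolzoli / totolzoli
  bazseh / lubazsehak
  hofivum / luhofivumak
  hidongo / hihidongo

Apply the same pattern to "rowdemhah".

lurowdemhahak

hofivum and hifi both begin with h- yet inflect differently (luhofivumak, hihifi), so the first letter is not what conditions the rule; whether the stem ends in a vowel or a consonant is.
"rowdemhah" ends in a consonant. The stems ending in a consonant (bazseh → lubazsehak, hofivum → luhofivumak) add lu- … -ak around the stem.
The other pattern: stems ending in a vowel repeat the first consonant+vowel as a prefix.
So rowdemhah → lurowdemhahak.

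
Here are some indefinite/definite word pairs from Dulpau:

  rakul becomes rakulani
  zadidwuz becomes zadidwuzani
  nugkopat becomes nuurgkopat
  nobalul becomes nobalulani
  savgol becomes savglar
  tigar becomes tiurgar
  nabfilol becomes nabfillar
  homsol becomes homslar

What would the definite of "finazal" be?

homsol and nobalul both end in -l yet inflect differently (homslar, nobalulani), so the final letter is not what conditions the rule; the last vowel is.
"finazal" has last vowel 'a'. The stems whose last vowel is 'a' (tigar → tiurgar, nugkopat → nuurgkopat) insert -ur- after the first vowel.
The other patterns: stems whose last vowel is 'o' delete the last vowel and add -ar; stems whose last vowel is 'u' add -ani.
So finazal → fiurnazal.

fiurnazal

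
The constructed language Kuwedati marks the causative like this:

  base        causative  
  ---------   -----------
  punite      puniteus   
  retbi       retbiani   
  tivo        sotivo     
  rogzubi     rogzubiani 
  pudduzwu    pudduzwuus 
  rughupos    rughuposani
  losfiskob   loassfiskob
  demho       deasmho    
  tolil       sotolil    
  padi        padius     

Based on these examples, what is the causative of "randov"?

rogzubi and padi both end in -i yet inflect differently (rogzubiani, padius), so the final letter is not what conditions the rule; the first letter is.
"randov" begins with r-. The stems beginning with r- (rogzubi → rogzubiani, retbi → retbiani, rughupos → rughuposani) add -ani.
So randov → randovani.

randovani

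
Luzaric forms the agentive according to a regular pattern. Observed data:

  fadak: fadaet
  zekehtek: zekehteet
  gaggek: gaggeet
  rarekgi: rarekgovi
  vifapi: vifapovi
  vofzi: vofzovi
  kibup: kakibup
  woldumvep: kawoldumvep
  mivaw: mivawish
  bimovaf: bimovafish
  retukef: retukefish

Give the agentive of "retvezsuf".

retvezsufish

zekehtek and woldumvep both have last vowel 'e' yet inflect differently (zekehteet, kawoldumvep), so the last vowel is not what conditions the rule; the final letter is.
"retvezsuf" ends in -f. The stems ending in -f (bimovaf → bimovafish, retukef → retukefish) add -ish.
The other patterns: stems ending in -k drop the final letter and add -et; stems ending in -i drop the final letter and add -ovi; stems ending in -p add the prefix ka-.
So retvezsuf → retvezsufish.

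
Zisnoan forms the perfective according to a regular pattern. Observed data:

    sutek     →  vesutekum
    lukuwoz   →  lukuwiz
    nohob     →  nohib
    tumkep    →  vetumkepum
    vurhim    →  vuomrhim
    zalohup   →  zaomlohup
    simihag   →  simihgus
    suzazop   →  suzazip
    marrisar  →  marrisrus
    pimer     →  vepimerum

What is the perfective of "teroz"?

teriz

suzazop and tumkep both end in -p yet inflect differently (suzazip, vetumkepum), so the final letter is not what conditions the rule; the last vowel is.
"teroz" has last vowel 'o'. The stems whose last vowel is 'o' (lukuwoz → lukuwiz, suzazop → suzazip, nohob → nohib) change the last vowel to 'i'.
So teroz → teriz.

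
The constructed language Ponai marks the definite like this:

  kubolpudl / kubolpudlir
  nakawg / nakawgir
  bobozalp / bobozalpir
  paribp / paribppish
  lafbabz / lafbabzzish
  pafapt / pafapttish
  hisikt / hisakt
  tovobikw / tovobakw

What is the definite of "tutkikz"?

pafapt and hisikt both end in -t yet inflect differently (pafapttish, hisakt), so the final letter is not what conditions the rule; the second-to-last letter is.
"tutkikz" has second-to-last letter 'k'. The stems whose second-to-last letter is 'k' (tovobikw → tovobakw, hisikt → hisakt) change the last vowel to 'a'.
The other patterns: stems whose second-to-last letter is 'b' or 'p' double the final consonant and add -ish; stems whose second-to-last letter is 'd', 'l' or 'w' add -ir.
So tutkikz → tutkakz.

tutkakz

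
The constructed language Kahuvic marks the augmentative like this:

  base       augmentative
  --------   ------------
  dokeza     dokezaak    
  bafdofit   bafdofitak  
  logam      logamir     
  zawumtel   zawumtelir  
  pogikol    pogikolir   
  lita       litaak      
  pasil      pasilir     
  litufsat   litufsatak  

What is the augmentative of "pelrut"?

pasil and bafdofit both have last vowel 'i' yet inflect differently (pasilir, bafdofitak), so the last vowel is not what conditions the rule; the final letter is.
"pelrut" ends in -t. The stems ending in -t (bafdofit → bafdofitak, litufsat → litufsatak) add -ak.
The other pattern: stems ending in -l or -m add -ir.
So pelrut → pelrutak.

pelrutak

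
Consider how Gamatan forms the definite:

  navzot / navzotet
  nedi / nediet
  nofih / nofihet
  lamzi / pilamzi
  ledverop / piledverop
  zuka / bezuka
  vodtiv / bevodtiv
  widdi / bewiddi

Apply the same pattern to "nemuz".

nemuzet

nedi and lamzi both end in -i yet inflect differently (nediet, pilamzi), so the final letter is not what conditions the rule; the first letter is.
"nemuz" begins with n-. The stems beginning with n- (navzot → navzotet, nedi → nediet, nofih → nofihet) add -et.
The other patterns: stems beginning with l- add the prefix pi-; stems beginning with v-, w- or z- add the prefix be-.
So nemuz → nemuzet.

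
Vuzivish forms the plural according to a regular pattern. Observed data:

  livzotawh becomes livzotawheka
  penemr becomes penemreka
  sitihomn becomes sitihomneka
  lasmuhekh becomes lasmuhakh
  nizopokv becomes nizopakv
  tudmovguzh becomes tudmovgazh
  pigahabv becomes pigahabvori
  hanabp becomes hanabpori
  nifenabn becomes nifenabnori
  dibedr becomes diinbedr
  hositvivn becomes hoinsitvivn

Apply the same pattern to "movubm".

livzotawh and lasmuhekh both end in -h yet inflect differently (livzotawheka, lasmuhakh), so the final letter is not what conditions the rule; the second-to-last letter is.
"movubm" has second-to-last letter 'b'. The stems whose second-to-last letter is 'b' (pigahabv → pigahabvori, hanabp → hanabpori, nifenabn → nifenabnori) add -ori.
So movubm → movubmori.

movubmori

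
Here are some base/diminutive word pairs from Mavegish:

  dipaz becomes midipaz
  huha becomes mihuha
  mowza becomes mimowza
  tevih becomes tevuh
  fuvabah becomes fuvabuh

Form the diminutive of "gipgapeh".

gipgapuh

fuvabah and dipaz both have last vowel 'a' yet inflect differently (fuvabuh, midipaz), so the last vowel is not what conditions the rule; the final letter is.
"gipgapeh" ends in -h. The stems ending in -h (tevih → tevuh, fuvabah → fuvabuh) change the last vowel to 'u'.
So gipgapeh → gipgapuh.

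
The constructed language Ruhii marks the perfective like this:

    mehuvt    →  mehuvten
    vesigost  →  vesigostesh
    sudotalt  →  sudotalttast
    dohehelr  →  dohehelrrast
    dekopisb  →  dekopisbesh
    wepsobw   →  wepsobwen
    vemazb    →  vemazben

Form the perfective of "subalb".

subalbbast

sudotalt and vesigost both end in -t yet inflect differently (sudotalttast, vesigostesh), so the final letter is not what conditions the rule; the second-to-last letter is.
"subalb" has second-to-last letter 'l'. The stems whose second-to-last letter is 'l' (sudotalt → sudotalttast, dohehelr → dohehelrrast) double the final consonant and add -ast.
The other patterns: stems whose second-to-last letter is 's' add -esh; stems whose second-to-last letter is 'b', 'v' or 'z' add -en.
So subalb → subalbbast.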